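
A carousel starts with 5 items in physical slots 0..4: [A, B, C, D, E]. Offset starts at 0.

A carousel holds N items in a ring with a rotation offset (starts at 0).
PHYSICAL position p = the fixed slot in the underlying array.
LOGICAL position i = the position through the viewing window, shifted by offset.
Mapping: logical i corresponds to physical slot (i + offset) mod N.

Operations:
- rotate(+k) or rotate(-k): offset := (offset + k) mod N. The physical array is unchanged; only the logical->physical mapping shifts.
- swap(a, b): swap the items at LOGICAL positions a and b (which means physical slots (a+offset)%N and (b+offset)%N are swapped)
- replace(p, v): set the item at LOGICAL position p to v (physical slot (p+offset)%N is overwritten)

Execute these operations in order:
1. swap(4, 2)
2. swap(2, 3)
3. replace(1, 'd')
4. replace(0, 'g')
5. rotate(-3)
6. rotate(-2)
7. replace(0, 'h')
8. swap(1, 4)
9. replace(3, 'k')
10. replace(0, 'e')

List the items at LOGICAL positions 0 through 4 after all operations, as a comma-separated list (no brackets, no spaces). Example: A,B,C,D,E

Answer: e,C,D,k,d

Derivation:
After op 1 (swap(4, 2)): offset=0, physical=[A,B,E,D,C], logical=[A,B,E,D,C]
After op 2 (swap(2, 3)): offset=0, physical=[A,B,D,E,C], logical=[A,B,D,E,C]
After op 3 (replace(1, 'd')): offset=0, physical=[A,d,D,E,C], logical=[A,d,D,E,C]
After op 4 (replace(0, 'g')): offset=0, physical=[g,d,D,E,C], logical=[g,d,D,E,C]
After op 5 (rotate(-3)): offset=2, physical=[g,d,D,E,C], logical=[D,E,C,g,d]
After op 6 (rotate(-2)): offset=0, physical=[g,d,D,E,C], logical=[g,d,D,E,C]
After op 7 (replace(0, 'h')): offset=0, physical=[h,d,D,E,C], logical=[h,d,D,E,C]
After op 8 (swap(1, 4)): offset=0, physical=[h,C,D,E,d], logical=[h,C,D,E,d]
After op 9 (replace(3, 'k')): offset=0, physical=[h,C,D,k,d], logical=[h,C,D,k,d]
After op 10 (replace(0, 'e')): offset=0, physical=[e,C,D,k,d], logical=[e,C,D,k,d]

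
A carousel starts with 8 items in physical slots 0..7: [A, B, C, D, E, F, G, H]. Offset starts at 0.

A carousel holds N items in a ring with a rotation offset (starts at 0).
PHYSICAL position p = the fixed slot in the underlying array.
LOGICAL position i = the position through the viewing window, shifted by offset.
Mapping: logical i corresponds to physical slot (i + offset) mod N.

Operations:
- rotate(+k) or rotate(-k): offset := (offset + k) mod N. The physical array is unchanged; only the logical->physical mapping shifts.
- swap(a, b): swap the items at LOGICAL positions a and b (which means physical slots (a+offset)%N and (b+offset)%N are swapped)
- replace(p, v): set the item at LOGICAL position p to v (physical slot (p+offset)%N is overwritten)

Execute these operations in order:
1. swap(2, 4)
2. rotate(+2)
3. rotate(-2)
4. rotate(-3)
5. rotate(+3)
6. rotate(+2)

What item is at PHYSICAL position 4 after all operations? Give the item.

After op 1 (swap(2, 4)): offset=0, physical=[A,B,E,D,C,F,G,H], logical=[A,B,E,D,C,F,G,H]
After op 2 (rotate(+2)): offset=2, physical=[A,B,E,D,C,F,G,H], logical=[E,D,C,F,G,H,A,B]
After op 3 (rotate(-2)): offset=0, physical=[A,B,E,D,C,F,G,H], logical=[A,B,E,D,C,F,G,H]
After op 4 (rotate(-3)): offset=5, physical=[A,B,E,D,C,F,G,H], logical=[F,G,H,A,B,E,D,C]
After op 5 (rotate(+3)): offset=0, physical=[A,B,E,D,C,F,G,H], logical=[A,B,E,D,C,F,G,H]
After op 6 (rotate(+2)): offset=2, physical=[A,B,E,D,C,F,G,H], logical=[E,D,C,F,G,H,A,B]

Answer: C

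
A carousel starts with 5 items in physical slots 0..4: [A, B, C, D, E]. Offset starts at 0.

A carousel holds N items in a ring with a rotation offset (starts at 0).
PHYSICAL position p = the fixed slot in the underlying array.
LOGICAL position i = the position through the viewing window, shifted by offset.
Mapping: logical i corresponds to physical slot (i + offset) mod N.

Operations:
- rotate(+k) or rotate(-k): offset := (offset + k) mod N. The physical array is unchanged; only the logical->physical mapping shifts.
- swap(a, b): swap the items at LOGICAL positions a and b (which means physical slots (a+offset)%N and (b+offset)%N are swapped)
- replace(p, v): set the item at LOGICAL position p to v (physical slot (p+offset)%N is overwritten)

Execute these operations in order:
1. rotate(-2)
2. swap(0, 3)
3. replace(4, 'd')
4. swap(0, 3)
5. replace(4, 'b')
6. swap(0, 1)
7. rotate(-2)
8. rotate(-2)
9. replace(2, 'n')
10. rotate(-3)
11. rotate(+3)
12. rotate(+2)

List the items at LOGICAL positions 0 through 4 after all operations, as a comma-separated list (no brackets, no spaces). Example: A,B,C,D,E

Answer: n,b,E,D,A

Derivation:
After op 1 (rotate(-2)): offset=3, physical=[A,B,C,D,E], logical=[D,E,A,B,C]
After op 2 (swap(0, 3)): offset=3, physical=[A,D,C,B,E], logical=[B,E,A,D,C]
After op 3 (replace(4, 'd')): offset=3, physical=[A,D,d,B,E], logical=[B,E,A,D,d]
After op 4 (swap(0, 3)): offset=3, physical=[A,B,d,D,E], logical=[D,E,A,B,d]
After op 5 (replace(4, 'b')): offset=3, physical=[A,B,b,D,E], logical=[D,E,A,B,b]
After op 6 (swap(0, 1)): offset=3, physical=[A,B,b,E,D], logical=[E,D,A,B,b]
After op 7 (rotate(-2)): offset=1, physical=[A,B,b,E,D], logical=[B,b,E,D,A]
After op 8 (rotate(-2)): offset=4, physical=[A,B,b,E,D], logical=[D,A,B,b,E]
After op 9 (replace(2, 'n')): offset=4, physical=[A,n,b,E,D], logical=[D,A,n,b,E]
After op 10 (rotate(-3)): offset=1, physical=[A,n,b,E,D], logical=[n,b,E,D,A]
After op 11 (rotate(+3)): offset=4, physical=[A,n,b,E,D], logical=[D,A,n,b,E]
After op 12 (rotate(+2)): offset=1, physical=[A,n,b,E,D], logical=[n,b,E,D,A]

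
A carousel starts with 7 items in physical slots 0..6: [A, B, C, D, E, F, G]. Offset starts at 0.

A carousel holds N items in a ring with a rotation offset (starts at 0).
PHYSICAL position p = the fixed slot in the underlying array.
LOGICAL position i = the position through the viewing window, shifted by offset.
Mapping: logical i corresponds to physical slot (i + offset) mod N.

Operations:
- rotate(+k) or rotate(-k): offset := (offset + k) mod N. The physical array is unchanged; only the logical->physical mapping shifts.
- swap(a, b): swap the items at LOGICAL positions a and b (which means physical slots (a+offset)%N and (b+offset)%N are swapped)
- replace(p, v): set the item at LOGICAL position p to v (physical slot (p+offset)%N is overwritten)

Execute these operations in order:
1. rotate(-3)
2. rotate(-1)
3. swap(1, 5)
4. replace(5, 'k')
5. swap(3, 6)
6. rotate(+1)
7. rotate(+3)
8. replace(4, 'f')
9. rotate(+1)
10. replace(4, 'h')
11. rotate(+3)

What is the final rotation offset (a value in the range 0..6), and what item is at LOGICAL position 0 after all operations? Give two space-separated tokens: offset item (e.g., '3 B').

Answer: 4 f

Derivation:
After op 1 (rotate(-3)): offset=4, physical=[A,B,C,D,E,F,G], logical=[E,F,G,A,B,C,D]
After op 2 (rotate(-1)): offset=3, physical=[A,B,C,D,E,F,G], logical=[D,E,F,G,A,B,C]
After op 3 (swap(1, 5)): offset=3, physical=[A,E,C,D,B,F,G], logical=[D,B,F,G,A,E,C]
After op 4 (replace(5, 'k')): offset=3, physical=[A,k,C,D,B,F,G], logical=[D,B,F,G,A,k,C]
After op 5 (swap(3, 6)): offset=3, physical=[A,k,G,D,B,F,C], logical=[D,B,F,C,A,k,G]
After op 6 (rotate(+1)): offset=4, physical=[A,k,G,D,B,F,C], logical=[B,F,C,A,k,G,D]
After op 7 (rotate(+3)): offset=0, physical=[A,k,G,D,B,F,C], logical=[A,k,G,D,B,F,C]
After op 8 (replace(4, 'f')): offset=0, physical=[A,k,G,D,f,F,C], logical=[A,k,G,D,f,F,C]
After op 9 (rotate(+1)): offset=1, physical=[A,k,G,D,f,F,C], logical=[k,G,D,f,F,C,A]
After op 10 (replace(4, 'h')): offset=1, physical=[A,k,G,D,f,h,C], logical=[k,G,D,f,h,C,A]
After op 11 (rotate(+3)): offset=4, physical=[A,k,G,D,f,h,C], logical=[f,h,C,A,k,G,D]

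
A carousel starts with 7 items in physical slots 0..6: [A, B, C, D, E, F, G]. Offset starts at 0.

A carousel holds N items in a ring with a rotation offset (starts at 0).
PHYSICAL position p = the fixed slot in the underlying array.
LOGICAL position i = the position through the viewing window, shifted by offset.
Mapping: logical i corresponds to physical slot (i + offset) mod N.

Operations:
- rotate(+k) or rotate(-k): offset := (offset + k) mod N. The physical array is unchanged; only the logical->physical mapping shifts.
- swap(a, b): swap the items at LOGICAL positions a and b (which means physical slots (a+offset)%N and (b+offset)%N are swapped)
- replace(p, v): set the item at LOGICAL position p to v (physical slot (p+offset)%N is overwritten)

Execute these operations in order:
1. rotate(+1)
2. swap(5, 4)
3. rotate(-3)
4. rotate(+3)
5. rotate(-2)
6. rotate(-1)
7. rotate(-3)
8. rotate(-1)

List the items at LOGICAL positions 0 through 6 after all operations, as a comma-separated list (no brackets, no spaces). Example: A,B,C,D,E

After op 1 (rotate(+1)): offset=1, physical=[A,B,C,D,E,F,G], logical=[B,C,D,E,F,G,A]
After op 2 (swap(5, 4)): offset=1, physical=[A,B,C,D,E,G,F], logical=[B,C,D,E,G,F,A]
After op 3 (rotate(-3)): offset=5, physical=[A,B,C,D,E,G,F], logical=[G,F,A,B,C,D,E]
After op 4 (rotate(+3)): offset=1, physical=[A,B,C,D,E,G,F], logical=[B,C,D,E,G,F,A]
After op 5 (rotate(-2)): offset=6, physical=[A,B,C,D,E,G,F], logical=[F,A,B,C,D,E,G]
After op 6 (rotate(-1)): offset=5, physical=[A,B,C,D,E,G,F], logical=[G,F,A,B,C,D,E]
After op 7 (rotate(-3)): offset=2, physical=[A,B,C,D,E,G,F], logical=[C,D,E,G,F,A,B]
After op 8 (rotate(-1)): offset=1, physical=[A,B,C,D,E,G,F], logical=[B,C,D,E,G,F,A]

Answer: B,C,D,E,G,F,A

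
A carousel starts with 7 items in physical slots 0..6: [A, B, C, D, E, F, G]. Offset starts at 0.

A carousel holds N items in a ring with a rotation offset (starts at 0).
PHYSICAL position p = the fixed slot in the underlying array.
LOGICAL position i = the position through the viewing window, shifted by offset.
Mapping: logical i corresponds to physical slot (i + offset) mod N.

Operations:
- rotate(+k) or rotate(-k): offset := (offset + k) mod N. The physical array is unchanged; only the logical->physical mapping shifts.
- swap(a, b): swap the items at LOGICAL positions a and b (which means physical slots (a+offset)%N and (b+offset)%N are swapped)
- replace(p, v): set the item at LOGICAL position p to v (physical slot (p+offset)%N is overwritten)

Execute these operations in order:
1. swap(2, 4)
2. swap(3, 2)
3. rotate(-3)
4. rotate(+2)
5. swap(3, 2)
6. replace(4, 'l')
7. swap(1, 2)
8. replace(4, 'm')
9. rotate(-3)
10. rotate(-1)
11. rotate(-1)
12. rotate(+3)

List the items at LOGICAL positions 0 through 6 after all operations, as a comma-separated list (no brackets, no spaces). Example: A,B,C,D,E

After op 1 (swap(2, 4)): offset=0, physical=[A,B,E,D,C,F,G], logical=[A,B,E,D,C,F,G]
After op 2 (swap(3, 2)): offset=0, physical=[A,B,D,E,C,F,G], logical=[A,B,D,E,C,F,G]
After op 3 (rotate(-3)): offset=4, physical=[A,B,D,E,C,F,G], logical=[C,F,G,A,B,D,E]
After op 4 (rotate(+2)): offset=6, physical=[A,B,D,E,C,F,G], logical=[G,A,B,D,E,C,F]
After op 5 (swap(3, 2)): offset=6, physical=[A,D,B,E,C,F,G], logical=[G,A,D,B,E,C,F]
After op 6 (replace(4, 'l')): offset=6, physical=[A,D,B,l,C,F,G], logical=[G,A,D,B,l,C,F]
After op 7 (swap(1, 2)): offset=6, physical=[D,A,B,l,C,F,G], logical=[G,D,A,B,l,C,F]
After op 8 (replace(4, 'm')): offset=6, physical=[D,A,B,m,C,F,G], logical=[G,D,A,B,m,C,F]
After op 9 (rotate(-3)): offset=3, physical=[D,A,B,m,C,F,G], logical=[m,C,F,G,D,A,B]
After op 10 (rotate(-1)): offset=2, physical=[D,A,B,m,C,F,G], logical=[B,m,C,F,G,D,A]
After op 11 (rotate(-1)): offset=1, physical=[D,A,B,m,C,F,G], logical=[A,B,m,C,F,G,D]
After op 12 (rotate(+3)): offset=4, physical=[D,A,B,m,C,F,G], logical=[C,F,G,D,A,B,m]

Answer: C,F,G,D,A,B,m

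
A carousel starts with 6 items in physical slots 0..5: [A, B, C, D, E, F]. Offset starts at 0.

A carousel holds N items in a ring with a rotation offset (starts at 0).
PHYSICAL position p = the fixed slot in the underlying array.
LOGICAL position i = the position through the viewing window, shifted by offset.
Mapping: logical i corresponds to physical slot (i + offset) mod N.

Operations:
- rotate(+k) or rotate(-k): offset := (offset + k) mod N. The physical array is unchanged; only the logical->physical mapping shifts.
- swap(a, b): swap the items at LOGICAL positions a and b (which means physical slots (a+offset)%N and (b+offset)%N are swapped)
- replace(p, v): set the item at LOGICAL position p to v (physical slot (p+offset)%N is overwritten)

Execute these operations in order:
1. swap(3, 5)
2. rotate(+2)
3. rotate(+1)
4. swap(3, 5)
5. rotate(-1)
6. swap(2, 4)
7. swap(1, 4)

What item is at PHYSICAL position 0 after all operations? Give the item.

After op 1 (swap(3, 5)): offset=0, physical=[A,B,C,F,E,D], logical=[A,B,C,F,E,D]
After op 2 (rotate(+2)): offset=2, physical=[A,B,C,F,E,D], logical=[C,F,E,D,A,B]
After op 3 (rotate(+1)): offset=3, physical=[A,B,C,F,E,D], logical=[F,E,D,A,B,C]
After op 4 (swap(3, 5)): offset=3, physical=[C,B,A,F,E,D], logical=[F,E,D,C,B,A]
After op 5 (rotate(-1)): offset=2, physical=[C,B,A,F,E,D], logical=[A,F,E,D,C,B]
After op 6 (swap(2, 4)): offset=2, physical=[E,B,A,F,C,D], logical=[A,F,C,D,E,B]
After op 7 (swap(1, 4)): offset=2, physical=[F,B,A,E,C,D], logical=[A,E,C,D,F,B]

Answer: F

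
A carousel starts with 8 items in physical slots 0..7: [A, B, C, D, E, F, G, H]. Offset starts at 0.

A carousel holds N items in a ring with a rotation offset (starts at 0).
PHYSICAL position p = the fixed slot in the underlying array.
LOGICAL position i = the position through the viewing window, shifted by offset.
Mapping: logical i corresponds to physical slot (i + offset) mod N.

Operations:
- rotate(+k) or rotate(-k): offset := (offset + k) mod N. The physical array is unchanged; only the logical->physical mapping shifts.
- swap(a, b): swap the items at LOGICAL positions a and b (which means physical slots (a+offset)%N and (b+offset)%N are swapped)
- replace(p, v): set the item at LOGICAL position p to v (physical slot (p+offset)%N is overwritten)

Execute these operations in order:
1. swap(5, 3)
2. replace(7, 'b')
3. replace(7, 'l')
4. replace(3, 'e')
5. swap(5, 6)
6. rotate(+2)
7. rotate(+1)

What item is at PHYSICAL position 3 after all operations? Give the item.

After op 1 (swap(5, 3)): offset=0, physical=[A,B,C,F,E,D,G,H], logical=[A,B,C,F,E,D,G,H]
After op 2 (replace(7, 'b')): offset=0, physical=[A,B,C,F,E,D,G,b], logical=[A,B,C,F,E,D,G,b]
After op 3 (replace(7, 'l')): offset=0, physical=[A,B,C,F,E,D,G,l], logical=[A,B,C,F,E,D,G,l]
After op 4 (replace(3, 'e')): offset=0, physical=[A,B,C,e,E,D,G,l], logical=[A,B,C,e,E,D,G,l]
After op 5 (swap(5, 6)): offset=0, physical=[A,B,C,e,E,G,D,l], logical=[A,B,C,e,E,G,D,l]
After op 6 (rotate(+2)): offset=2, physical=[A,B,C,e,E,G,D,l], logical=[C,e,E,G,D,l,A,B]
After op 7 (rotate(+1)): offset=3, physical=[A,B,C,e,E,G,D,l], logical=[e,E,G,D,l,A,B,C]

Answer: e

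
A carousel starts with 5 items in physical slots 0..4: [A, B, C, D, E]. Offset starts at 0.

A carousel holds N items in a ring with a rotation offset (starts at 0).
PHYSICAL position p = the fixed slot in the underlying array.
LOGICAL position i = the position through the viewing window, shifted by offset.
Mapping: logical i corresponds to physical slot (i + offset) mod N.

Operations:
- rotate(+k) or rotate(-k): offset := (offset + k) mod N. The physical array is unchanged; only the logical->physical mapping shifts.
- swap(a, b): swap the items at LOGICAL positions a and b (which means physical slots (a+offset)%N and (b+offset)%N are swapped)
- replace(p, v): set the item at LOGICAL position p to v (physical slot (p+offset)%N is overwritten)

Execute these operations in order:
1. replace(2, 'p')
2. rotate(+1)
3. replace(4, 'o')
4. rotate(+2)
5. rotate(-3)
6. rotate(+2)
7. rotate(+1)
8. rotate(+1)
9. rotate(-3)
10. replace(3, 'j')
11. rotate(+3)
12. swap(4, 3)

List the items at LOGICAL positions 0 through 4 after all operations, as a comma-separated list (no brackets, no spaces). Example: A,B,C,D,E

Answer: j,o,B,D,p

Derivation:
After op 1 (replace(2, 'p')): offset=0, physical=[A,B,p,D,E], logical=[A,B,p,D,E]
After op 2 (rotate(+1)): offset=1, physical=[A,B,p,D,E], logical=[B,p,D,E,A]
After op 3 (replace(4, 'o')): offset=1, physical=[o,B,p,D,E], logical=[B,p,D,E,o]
After op 4 (rotate(+2)): offset=3, physical=[o,B,p,D,E], logical=[D,E,o,B,p]
After op 5 (rotate(-3)): offset=0, physical=[o,B,p,D,E], logical=[o,B,p,D,E]
After op 6 (rotate(+2)): offset=2, physical=[o,B,p,D,E], logical=[p,D,E,o,B]
After op 7 (rotate(+1)): offset=3, physical=[o,B,p,D,E], logical=[D,E,o,B,p]
After op 8 (rotate(+1)): offset=4, physical=[o,B,p,D,E], logical=[E,o,B,p,D]
After op 9 (rotate(-3)): offset=1, physical=[o,B,p,D,E], logical=[B,p,D,E,o]
After op 10 (replace(3, 'j')): offset=1, physical=[o,B,p,D,j], logical=[B,p,D,j,o]
After op 11 (rotate(+3)): offset=4, physical=[o,B,p,D,j], logical=[j,o,B,p,D]
After op 12 (swap(4, 3)): offset=4, physical=[o,B,D,p,j], logical=[j,o,B,D,p]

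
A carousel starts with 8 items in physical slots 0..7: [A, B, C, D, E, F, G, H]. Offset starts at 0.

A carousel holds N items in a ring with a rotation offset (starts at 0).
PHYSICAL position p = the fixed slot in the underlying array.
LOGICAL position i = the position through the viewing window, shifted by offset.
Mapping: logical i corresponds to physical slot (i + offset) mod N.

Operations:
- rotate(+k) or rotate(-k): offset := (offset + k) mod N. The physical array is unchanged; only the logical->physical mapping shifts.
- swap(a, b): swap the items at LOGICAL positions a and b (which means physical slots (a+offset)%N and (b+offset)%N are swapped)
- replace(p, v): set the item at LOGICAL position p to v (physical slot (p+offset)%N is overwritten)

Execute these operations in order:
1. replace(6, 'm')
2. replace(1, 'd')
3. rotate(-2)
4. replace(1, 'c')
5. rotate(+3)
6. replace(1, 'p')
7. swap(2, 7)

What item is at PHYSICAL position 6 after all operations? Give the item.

Answer: m

Derivation:
After op 1 (replace(6, 'm')): offset=0, physical=[A,B,C,D,E,F,m,H], logical=[A,B,C,D,E,F,m,H]
After op 2 (replace(1, 'd')): offset=0, physical=[A,d,C,D,E,F,m,H], logical=[A,d,C,D,E,F,m,H]
After op 3 (rotate(-2)): offset=6, physical=[A,d,C,D,E,F,m,H], logical=[m,H,A,d,C,D,E,F]
After op 4 (replace(1, 'c')): offset=6, physical=[A,d,C,D,E,F,m,c], logical=[m,c,A,d,C,D,E,F]
After op 5 (rotate(+3)): offset=1, physical=[A,d,C,D,E,F,m,c], logical=[d,C,D,E,F,m,c,A]
After op 6 (replace(1, 'p')): offset=1, physical=[A,d,p,D,E,F,m,c], logical=[d,p,D,E,F,m,c,A]
After op 7 (swap(2, 7)): offset=1, physical=[D,d,p,A,E,F,m,c], logical=[d,p,A,E,F,m,c,D]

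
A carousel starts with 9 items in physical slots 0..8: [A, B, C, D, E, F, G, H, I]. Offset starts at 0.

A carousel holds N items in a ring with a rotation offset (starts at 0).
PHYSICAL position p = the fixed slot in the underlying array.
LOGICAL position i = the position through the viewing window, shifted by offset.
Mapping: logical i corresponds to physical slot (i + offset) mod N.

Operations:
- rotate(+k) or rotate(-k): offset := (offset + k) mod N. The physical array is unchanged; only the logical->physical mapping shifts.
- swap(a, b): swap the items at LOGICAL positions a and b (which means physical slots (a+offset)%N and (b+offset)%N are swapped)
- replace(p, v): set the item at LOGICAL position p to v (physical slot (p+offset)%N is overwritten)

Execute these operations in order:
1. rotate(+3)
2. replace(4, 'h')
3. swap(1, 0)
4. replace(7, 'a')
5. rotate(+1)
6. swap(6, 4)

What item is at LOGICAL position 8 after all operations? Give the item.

After op 1 (rotate(+3)): offset=3, physical=[A,B,C,D,E,F,G,H,I], logical=[D,E,F,G,H,I,A,B,C]
After op 2 (replace(4, 'h')): offset=3, physical=[A,B,C,D,E,F,G,h,I], logical=[D,E,F,G,h,I,A,B,C]
After op 3 (swap(1, 0)): offset=3, physical=[A,B,C,E,D,F,G,h,I], logical=[E,D,F,G,h,I,A,B,C]
After op 4 (replace(7, 'a')): offset=3, physical=[A,a,C,E,D,F,G,h,I], logical=[E,D,F,G,h,I,A,a,C]
After op 5 (rotate(+1)): offset=4, physical=[A,a,C,E,D,F,G,h,I], logical=[D,F,G,h,I,A,a,C,E]
After op 6 (swap(6, 4)): offset=4, physical=[A,I,C,E,D,F,G,h,a], logical=[D,F,G,h,a,A,I,C,E]

Answer: E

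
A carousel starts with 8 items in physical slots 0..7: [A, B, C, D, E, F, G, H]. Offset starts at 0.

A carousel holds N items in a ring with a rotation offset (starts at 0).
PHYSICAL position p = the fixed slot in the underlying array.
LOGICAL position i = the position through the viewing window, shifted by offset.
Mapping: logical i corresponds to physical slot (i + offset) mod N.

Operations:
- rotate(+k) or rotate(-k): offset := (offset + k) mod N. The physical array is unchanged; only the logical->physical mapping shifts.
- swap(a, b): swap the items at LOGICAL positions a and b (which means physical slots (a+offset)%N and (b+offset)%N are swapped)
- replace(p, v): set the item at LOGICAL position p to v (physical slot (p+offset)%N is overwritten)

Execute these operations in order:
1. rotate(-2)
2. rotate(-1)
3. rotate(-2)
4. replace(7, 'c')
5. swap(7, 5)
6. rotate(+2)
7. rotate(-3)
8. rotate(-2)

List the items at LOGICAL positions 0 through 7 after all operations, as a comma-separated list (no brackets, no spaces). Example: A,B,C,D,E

Answer: c,B,A,D,E,F,G,H

Derivation:
After op 1 (rotate(-2)): offset=6, physical=[A,B,C,D,E,F,G,H], logical=[G,H,A,B,C,D,E,F]
After op 2 (rotate(-1)): offset=5, physical=[A,B,C,D,E,F,G,H], logical=[F,G,H,A,B,C,D,E]
After op 3 (rotate(-2)): offset=3, physical=[A,B,C,D,E,F,G,H], logical=[D,E,F,G,H,A,B,C]
After op 4 (replace(7, 'c')): offset=3, physical=[A,B,c,D,E,F,G,H], logical=[D,E,F,G,H,A,B,c]
After op 5 (swap(7, 5)): offset=3, physical=[c,B,A,D,E,F,G,H], logical=[D,E,F,G,H,c,B,A]
After op 6 (rotate(+2)): offset=5, physical=[c,B,A,D,E,F,G,H], logical=[F,G,H,c,B,A,D,E]
After op 7 (rotate(-3)): offset=2, physical=[c,B,A,D,E,F,G,H], logical=[A,D,E,F,G,H,c,B]
After op 8 (rotate(-2)): offset=0, physical=[c,B,A,D,E,F,G,H], logical=[c,B,A,D,E,F,G,H]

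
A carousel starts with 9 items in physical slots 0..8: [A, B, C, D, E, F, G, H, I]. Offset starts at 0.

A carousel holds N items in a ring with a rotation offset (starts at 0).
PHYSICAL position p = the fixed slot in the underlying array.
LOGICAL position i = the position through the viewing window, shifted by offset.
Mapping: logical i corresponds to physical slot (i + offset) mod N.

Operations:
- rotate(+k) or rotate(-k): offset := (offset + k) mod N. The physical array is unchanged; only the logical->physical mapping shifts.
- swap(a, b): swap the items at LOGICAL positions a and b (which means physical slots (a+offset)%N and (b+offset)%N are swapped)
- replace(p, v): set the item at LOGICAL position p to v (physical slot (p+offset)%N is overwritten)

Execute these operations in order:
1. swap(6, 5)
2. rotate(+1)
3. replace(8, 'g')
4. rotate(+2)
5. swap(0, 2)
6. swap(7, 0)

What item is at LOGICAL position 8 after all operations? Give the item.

Answer: C

Derivation:
After op 1 (swap(6, 5)): offset=0, physical=[A,B,C,D,E,G,F,H,I], logical=[A,B,C,D,E,G,F,H,I]
After op 2 (rotate(+1)): offset=1, physical=[A,B,C,D,E,G,F,H,I], logical=[B,C,D,E,G,F,H,I,A]
After op 3 (replace(8, 'g')): offset=1, physical=[g,B,C,D,E,G,F,H,I], logical=[B,C,D,E,G,F,H,I,g]
After op 4 (rotate(+2)): offset=3, physical=[g,B,C,D,E,G,F,H,I], logical=[D,E,G,F,H,I,g,B,C]
After op 5 (swap(0, 2)): offset=3, physical=[g,B,C,G,E,D,F,H,I], logical=[G,E,D,F,H,I,g,B,C]
After op 6 (swap(7, 0)): offset=3, physical=[g,G,C,B,E,D,F,H,I], logical=[B,E,D,F,H,I,g,G,C]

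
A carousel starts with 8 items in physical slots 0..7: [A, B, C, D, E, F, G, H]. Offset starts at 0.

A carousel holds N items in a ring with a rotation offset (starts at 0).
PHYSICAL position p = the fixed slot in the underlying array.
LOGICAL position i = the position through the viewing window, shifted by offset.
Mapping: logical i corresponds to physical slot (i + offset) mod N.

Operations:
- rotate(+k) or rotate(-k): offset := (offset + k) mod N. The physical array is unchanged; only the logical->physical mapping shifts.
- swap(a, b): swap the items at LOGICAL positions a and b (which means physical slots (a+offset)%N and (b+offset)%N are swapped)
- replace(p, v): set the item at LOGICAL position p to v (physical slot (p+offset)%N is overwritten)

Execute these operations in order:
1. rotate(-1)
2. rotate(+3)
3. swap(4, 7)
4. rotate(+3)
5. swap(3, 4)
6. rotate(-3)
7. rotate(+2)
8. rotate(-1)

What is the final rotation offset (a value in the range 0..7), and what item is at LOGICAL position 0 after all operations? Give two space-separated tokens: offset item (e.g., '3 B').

Answer: 3 D

Derivation:
After op 1 (rotate(-1)): offset=7, physical=[A,B,C,D,E,F,G,H], logical=[H,A,B,C,D,E,F,G]
After op 2 (rotate(+3)): offset=2, physical=[A,B,C,D,E,F,G,H], logical=[C,D,E,F,G,H,A,B]
After op 3 (swap(4, 7)): offset=2, physical=[A,G,C,D,E,F,B,H], logical=[C,D,E,F,B,H,A,G]
After op 4 (rotate(+3)): offset=5, physical=[A,G,C,D,E,F,B,H], logical=[F,B,H,A,G,C,D,E]
After op 5 (swap(3, 4)): offset=5, physical=[G,A,C,D,E,F,B,H], logical=[F,B,H,G,A,C,D,E]
After op 6 (rotate(-3)): offset=2, physical=[G,A,C,D,E,F,B,H], logical=[C,D,E,F,B,H,G,A]
After op 7 (rotate(+2)): offset=4, physical=[G,A,C,D,E,F,B,H], logical=[E,F,B,H,G,A,C,D]
After op 8 (rotate(-1)): offset=3, physical=[G,A,C,D,E,F,B,H], logical=[D,E,F,B,H,G,A,C]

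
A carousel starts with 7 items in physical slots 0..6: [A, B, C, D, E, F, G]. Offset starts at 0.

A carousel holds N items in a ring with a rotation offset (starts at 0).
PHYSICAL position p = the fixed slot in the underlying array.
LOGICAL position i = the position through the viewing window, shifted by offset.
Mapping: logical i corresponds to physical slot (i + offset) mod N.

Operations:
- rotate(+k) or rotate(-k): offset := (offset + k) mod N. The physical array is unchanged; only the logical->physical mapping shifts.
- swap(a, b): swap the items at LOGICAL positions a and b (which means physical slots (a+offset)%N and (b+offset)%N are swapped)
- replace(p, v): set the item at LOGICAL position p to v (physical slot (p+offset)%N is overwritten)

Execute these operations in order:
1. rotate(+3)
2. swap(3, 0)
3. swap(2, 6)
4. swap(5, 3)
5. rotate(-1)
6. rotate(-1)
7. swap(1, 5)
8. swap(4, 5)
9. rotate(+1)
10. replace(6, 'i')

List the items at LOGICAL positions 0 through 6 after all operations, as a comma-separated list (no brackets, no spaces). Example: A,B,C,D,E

After op 1 (rotate(+3)): offset=3, physical=[A,B,C,D,E,F,G], logical=[D,E,F,G,A,B,C]
After op 2 (swap(3, 0)): offset=3, physical=[A,B,C,G,E,F,D], logical=[G,E,F,D,A,B,C]
After op 3 (swap(2, 6)): offset=3, physical=[A,B,F,G,E,C,D], logical=[G,E,C,D,A,B,F]
After op 4 (swap(5, 3)): offset=3, physical=[A,D,F,G,E,C,B], logical=[G,E,C,B,A,D,F]
After op 5 (rotate(-1)): offset=2, physical=[A,D,F,G,E,C,B], logical=[F,G,E,C,B,A,D]
After op 6 (rotate(-1)): offset=1, physical=[A,D,F,G,E,C,B], logical=[D,F,G,E,C,B,A]
After op 7 (swap(1, 5)): offset=1, physical=[A,D,B,G,E,C,F], logical=[D,B,G,E,C,F,A]
After op 8 (swap(4, 5)): offset=1, physical=[A,D,B,G,E,F,C], logical=[D,B,G,E,F,C,A]
After op 9 (rotate(+1)): offset=2, physical=[A,D,B,G,E,F,C], logical=[B,G,E,F,C,A,D]
After op 10 (replace(6, 'i')): offset=2, physical=[A,i,B,G,E,F,C], logical=[B,G,E,F,C,A,i]

Answer: B,G,E,F,C,A,i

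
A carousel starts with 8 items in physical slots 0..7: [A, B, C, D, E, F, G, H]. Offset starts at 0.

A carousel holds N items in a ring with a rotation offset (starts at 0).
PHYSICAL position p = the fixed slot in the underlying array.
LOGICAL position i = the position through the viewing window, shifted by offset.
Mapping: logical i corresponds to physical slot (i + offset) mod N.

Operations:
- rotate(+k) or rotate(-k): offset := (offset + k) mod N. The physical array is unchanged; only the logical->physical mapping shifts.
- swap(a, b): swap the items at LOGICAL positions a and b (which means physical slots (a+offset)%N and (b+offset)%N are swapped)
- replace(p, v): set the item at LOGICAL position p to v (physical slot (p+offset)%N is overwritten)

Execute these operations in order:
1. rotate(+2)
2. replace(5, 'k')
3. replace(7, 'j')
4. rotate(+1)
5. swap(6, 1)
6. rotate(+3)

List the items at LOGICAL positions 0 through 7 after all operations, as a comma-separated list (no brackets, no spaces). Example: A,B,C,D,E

Answer: G,k,A,E,C,D,j,F

Derivation:
After op 1 (rotate(+2)): offset=2, physical=[A,B,C,D,E,F,G,H], logical=[C,D,E,F,G,H,A,B]
After op 2 (replace(5, 'k')): offset=2, physical=[A,B,C,D,E,F,G,k], logical=[C,D,E,F,G,k,A,B]
After op 3 (replace(7, 'j')): offset=2, physical=[A,j,C,D,E,F,G,k], logical=[C,D,E,F,G,k,A,j]
After op 4 (rotate(+1)): offset=3, physical=[A,j,C,D,E,F,G,k], logical=[D,E,F,G,k,A,j,C]
After op 5 (swap(6, 1)): offset=3, physical=[A,E,C,D,j,F,G,k], logical=[D,j,F,G,k,A,E,C]
After op 6 (rotate(+3)): offset=6, physical=[A,E,C,D,j,F,G,k], logical=[G,k,A,E,C,D,j,F]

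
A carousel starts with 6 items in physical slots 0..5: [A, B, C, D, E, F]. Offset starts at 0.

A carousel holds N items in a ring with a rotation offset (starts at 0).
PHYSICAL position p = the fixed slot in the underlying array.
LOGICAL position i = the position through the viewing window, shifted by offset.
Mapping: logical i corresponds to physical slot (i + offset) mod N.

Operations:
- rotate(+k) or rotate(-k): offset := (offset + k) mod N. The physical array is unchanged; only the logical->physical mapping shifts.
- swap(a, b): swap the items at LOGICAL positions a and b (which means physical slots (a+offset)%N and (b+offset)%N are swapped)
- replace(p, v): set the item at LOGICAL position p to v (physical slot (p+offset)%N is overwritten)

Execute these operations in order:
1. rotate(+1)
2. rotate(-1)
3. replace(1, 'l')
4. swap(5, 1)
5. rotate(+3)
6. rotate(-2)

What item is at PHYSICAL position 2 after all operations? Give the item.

Answer: C

Derivation:
After op 1 (rotate(+1)): offset=1, physical=[A,B,C,D,E,F], logical=[B,C,D,E,F,A]
After op 2 (rotate(-1)): offset=0, physical=[A,B,C,D,E,F], logical=[A,B,C,D,E,F]
After op 3 (replace(1, 'l')): offset=0, physical=[A,l,C,D,E,F], logical=[A,l,C,D,E,F]
After op 4 (swap(5, 1)): offset=0, physical=[A,F,C,D,E,l], logical=[A,F,C,D,E,l]
After op 5 (rotate(+3)): offset=3, physical=[A,F,C,D,E,l], logical=[D,E,l,A,F,C]
After op 6 (rotate(-2)): offset=1, physical=[A,F,C,D,E,l], logical=[F,C,D,E,l,A]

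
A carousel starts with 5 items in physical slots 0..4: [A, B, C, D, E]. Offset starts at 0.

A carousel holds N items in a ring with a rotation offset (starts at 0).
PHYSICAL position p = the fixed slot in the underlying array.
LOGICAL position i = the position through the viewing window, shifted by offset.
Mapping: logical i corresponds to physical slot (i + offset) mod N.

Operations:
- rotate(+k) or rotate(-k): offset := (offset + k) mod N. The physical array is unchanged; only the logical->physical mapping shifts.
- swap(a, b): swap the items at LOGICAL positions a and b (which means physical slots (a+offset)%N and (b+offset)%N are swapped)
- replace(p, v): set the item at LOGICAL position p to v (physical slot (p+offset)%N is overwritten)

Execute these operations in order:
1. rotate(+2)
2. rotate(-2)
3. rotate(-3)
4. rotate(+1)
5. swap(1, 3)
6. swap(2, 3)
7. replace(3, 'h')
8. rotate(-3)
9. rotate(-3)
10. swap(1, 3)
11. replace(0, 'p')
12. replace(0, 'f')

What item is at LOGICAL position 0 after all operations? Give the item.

After op 1 (rotate(+2)): offset=2, physical=[A,B,C,D,E], logical=[C,D,E,A,B]
After op 2 (rotate(-2)): offset=0, physical=[A,B,C,D,E], logical=[A,B,C,D,E]
After op 3 (rotate(-3)): offset=2, physical=[A,B,C,D,E], logical=[C,D,E,A,B]
After op 4 (rotate(+1)): offset=3, physical=[A,B,C,D,E], logical=[D,E,A,B,C]
After op 5 (swap(1, 3)): offset=3, physical=[A,E,C,D,B], logical=[D,B,A,E,C]
After op 6 (swap(2, 3)): offset=3, physical=[E,A,C,D,B], logical=[D,B,E,A,C]
After op 7 (replace(3, 'h')): offset=3, physical=[E,h,C,D,B], logical=[D,B,E,h,C]
After op 8 (rotate(-3)): offset=0, physical=[E,h,C,D,B], logical=[E,h,C,D,B]
After op 9 (rotate(-3)): offset=2, physical=[E,h,C,D,B], logical=[C,D,B,E,h]
After op 10 (swap(1, 3)): offset=2, physical=[D,h,C,E,B], logical=[C,E,B,D,h]
After op 11 (replace(0, 'p')): offset=2, physical=[D,h,p,E,B], logical=[p,E,B,D,h]
After op 12 (replace(0, 'f')): offset=2, physical=[D,h,f,E,B], logical=[f,E,B,D,h]

Answer: f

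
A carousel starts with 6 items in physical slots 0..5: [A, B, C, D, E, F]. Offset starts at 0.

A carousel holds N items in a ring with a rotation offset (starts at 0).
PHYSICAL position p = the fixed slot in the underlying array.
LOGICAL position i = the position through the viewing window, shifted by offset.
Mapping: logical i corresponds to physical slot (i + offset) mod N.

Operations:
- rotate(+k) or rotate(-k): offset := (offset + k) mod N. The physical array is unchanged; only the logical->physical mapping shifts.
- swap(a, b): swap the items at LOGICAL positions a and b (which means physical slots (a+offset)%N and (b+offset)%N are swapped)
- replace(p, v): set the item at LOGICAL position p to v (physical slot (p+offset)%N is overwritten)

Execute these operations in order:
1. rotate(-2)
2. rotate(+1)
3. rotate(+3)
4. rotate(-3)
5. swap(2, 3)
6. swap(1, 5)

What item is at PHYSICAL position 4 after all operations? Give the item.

After op 1 (rotate(-2)): offset=4, physical=[A,B,C,D,E,F], logical=[E,F,A,B,C,D]
After op 2 (rotate(+1)): offset=5, physical=[A,B,C,D,E,F], logical=[F,A,B,C,D,E]
After op 3 (rotate(+3)): offset=2, physical=[A,B,C,D,E,F], logical=[C,D,E,F,A,B]
After op 4 (rotate(-3)): offset=5, physical=[A,B,C,D,E,F], logical=[F,A,B,C,D,E]
After op 5 (swap(2, 3)): offset=5, physical=[A,C,B,D,E,F], logical=[F,A,C,B,D,E]
After op 6 (swap(1, 5)): offset=5, physical=[E,C,B,D,A,F], logical=[F,E,C,B,D,A]

Answer: A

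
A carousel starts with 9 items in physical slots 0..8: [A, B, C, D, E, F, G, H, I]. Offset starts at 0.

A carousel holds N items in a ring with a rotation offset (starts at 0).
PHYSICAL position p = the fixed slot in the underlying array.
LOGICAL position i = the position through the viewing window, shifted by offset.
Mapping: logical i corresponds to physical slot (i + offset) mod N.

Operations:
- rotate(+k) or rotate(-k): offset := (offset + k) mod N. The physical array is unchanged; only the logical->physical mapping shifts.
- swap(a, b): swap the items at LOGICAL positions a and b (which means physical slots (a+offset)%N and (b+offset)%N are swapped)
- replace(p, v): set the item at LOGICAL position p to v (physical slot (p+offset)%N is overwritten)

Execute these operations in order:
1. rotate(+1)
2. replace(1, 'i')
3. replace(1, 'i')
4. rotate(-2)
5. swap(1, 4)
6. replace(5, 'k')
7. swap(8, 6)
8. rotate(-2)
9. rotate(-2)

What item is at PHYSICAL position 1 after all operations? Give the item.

After op 1 (rotate(+1)): offset=1, physical=[A,B,C,D,E,F,G,H,I], logical=[B,C,D,E,F,G,H,I,A]
After op 2 (replace(1, 'i')): offset=1, physical=[A,B,i,D,E,F,G,H,I], logical=[B,i,D,E,F,G,H,I,A]
After op 3 (replace(1, 'i')): offset=1, physical=[A,B,i,D,E,F,G,H,I], logical=[B,i,D,E,F,G,H,I,A]
After op 4 (rotate(-2)): offset=8, physical=[A,B,i,D,E,F,G,H,I], logical=[I,A,B,i,D,E,F,G,H]
After op 5 (swap(1, 4)): offset=8, physical=[D,B,i,A,E,F,G,H,I], logical=[I,D,B,i,A,E,F,G,H]
After op 6 (replace(5, 'k')): offset=8, physical=[D,B,i,A,k,F,G,H,I], logical=[I,D,B,i,A,k,F,G,H]
After op 7 (swap(8, 6)): offset=8, physical=[D,B,i,A,k,H,G,F,I], logical=[I,D,B,i,A,k,H,G,F]
After op 8 (rotate(-2)): offset=6, physical=[D,B,i,A,k,H,G,F,I], logical=[G,F,I,D,B,i,A,k,H]
After op 9 (rotate(-2)): offset=4, physical=[D,B,i,A,k,H,G,F,I], logical=[k,H,G,F,I,D,B,i,A]

Answer: B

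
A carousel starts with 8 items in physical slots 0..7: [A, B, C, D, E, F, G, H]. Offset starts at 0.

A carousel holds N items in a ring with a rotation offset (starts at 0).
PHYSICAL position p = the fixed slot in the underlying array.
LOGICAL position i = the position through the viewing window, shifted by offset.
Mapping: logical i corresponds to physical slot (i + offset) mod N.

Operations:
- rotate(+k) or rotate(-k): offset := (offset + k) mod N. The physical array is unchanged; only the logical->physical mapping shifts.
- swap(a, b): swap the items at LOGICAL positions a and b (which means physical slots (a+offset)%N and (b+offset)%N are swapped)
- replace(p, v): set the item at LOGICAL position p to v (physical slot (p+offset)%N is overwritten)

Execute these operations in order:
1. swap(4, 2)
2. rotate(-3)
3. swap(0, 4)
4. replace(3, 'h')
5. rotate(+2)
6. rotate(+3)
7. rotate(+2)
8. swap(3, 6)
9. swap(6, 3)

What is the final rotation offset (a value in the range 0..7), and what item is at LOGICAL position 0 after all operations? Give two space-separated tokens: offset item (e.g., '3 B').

After op 1 (swap(4, 2)): offset=0, physical=[A,B,E,D,C,F,G,H], logical=[A,B,E,D,C,F,G,H]
After op 2 (rotate(-3)): offset=5, physical=[A,B,E,D,C,F,G,H], logical=[F,G,H,A,B,E,D,C]
After op 3 (swap(0, 4)): offset=5, physical=[A,F,E,D,C,B,G,H], logical=[B,G,H,A,F,E,D,C]
After op 4 (replace(3, 'h')): offset=5, physical=[h,F,E,D,C,B,G,H], logical=[B,G,H,h,F,E,D,C]
After op 5 (rotate(+2)): offset=7, physical=[h,F,E,D,C,B,G,H], logical=[H,h,F,E,D,C,B,G]
After op 6 (rotate(+3)): offset=2, physical=[h,F,E,D,C,B,G,H], logical=[E,D,C,B,G,H,h,F]
After op 7 (rotate(+2)): offset=4, physical=[h,F,E,D,C,B,G,H], logical=[C,B,G,H,h,F,E,D]
After op 8 (swap(3, 6)): offset=4, physical=[h,F,H,D,C,B,G,E], logical=[C,B,G,E,h,F,H,D]
After op 9 (swap(6, 3)): offset=4, physical=[h,F,E,D,C,B,G,H], logical=[C,B,G,H,h,F,E,D]

Answer: 4 C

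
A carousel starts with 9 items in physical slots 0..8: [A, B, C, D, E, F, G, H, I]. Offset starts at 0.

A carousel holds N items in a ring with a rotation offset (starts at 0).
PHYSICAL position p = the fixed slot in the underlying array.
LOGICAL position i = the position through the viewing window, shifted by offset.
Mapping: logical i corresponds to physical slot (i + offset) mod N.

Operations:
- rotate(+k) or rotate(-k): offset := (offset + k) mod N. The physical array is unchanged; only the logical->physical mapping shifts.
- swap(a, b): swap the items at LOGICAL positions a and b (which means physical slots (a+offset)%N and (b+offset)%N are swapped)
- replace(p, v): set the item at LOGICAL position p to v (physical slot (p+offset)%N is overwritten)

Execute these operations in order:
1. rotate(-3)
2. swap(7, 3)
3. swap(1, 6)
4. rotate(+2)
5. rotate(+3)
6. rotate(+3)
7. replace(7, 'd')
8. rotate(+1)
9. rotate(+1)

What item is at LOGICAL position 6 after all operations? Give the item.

After op 1 (rotate(-3)): offset=6, physical=[A,B,C,D,E,F,G,H,I], logical=[G,H,I,A,B,C,D,E,F]
After op 2 (swap(7, 3)): offset=6, physical=[E,B,C,D,A,F,G,H,I], logical=[G,H,I,E,B,C,D,A,F]
After op 3 (swap(1, 6)): offset=6, physical=[E,B,C,H,A,F,G,D,I], logical=[G,D,I,E,B,C,H,A,F]
After op 4 (rotate(+2)): offset=8, physical=[E,B,C,H,A,F,G,D,I], logical=[I,E,B,C,H,A,F,G,D]
After op 5 (rotate(+3)): offset=2, physical=[E,B,C,H,A,F,G,D,I], logical=[C,H,A,F,G,D,I,E,B]
After op 6 (rotate(+3)): offset=5, physical=[E,B,C,H,A,F,G,D,I], logical=[F,G,D,I,E,B,C,H,A]
After op 7 (replace(7, 'd')): offset=5, physical=[E,B,C,d,A,F,G,D,I], logical=[F,G,D,I,E,B,C,d,A]
After op 8 (rotate(+1)): offset=6, physical=[E,B,C,d,A,F,G,D,I], logical=[G,D,I,E,B,C,d,A,F]
After op 9 (rotate(+1)): offset=7, physical=[E,B,C,d,A,F,G,D,I], logical=[D,I,E,B,C,d,A,F,G]

Answer: A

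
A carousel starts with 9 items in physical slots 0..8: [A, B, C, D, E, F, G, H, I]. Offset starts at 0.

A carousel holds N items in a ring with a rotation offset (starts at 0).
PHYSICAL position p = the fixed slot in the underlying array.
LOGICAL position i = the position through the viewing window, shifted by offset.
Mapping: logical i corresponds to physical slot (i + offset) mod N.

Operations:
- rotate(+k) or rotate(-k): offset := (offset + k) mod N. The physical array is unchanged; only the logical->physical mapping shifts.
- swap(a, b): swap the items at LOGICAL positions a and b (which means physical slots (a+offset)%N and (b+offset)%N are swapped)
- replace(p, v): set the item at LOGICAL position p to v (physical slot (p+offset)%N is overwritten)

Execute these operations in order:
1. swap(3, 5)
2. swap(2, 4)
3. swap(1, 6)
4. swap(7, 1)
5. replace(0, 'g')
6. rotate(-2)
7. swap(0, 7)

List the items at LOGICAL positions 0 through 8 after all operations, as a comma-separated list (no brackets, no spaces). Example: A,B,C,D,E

After op 1 (swap(3, 5)): offset=0, physical=[A,B,C,F,E,D,G,H,I], logical=[A,B,C,F,E,D,G,H,I]
After op 2 (swap(2, 4)): offset=0, physical=[A,B,E,F,C,D,G,H,I], logical=[A,B,E,F,C,D,G,H,I]
After op 3 (swap(1, 6)): offset=0, physical=[A,G,E,F,C,D,B,H,I], logical=[A,G,E,F,C,D,B,H,I]
After op 4 (swap(7, 1)): offset=0, physical=[A,H,E,F,C,D,B,G,I], logical=[A,H,E,F,C,D,B,G,I]
After op 5 (replace(0, 'g')): offset=0, physical=[g,H,E,F,C,D,B,G,I], logical=[g,H,E,F,C,D,B,G,I]
After op 6 (rotate(-2)): offset=7, physical=[g,H,E,F,C,D,B,G,I], logical=[G,I,g,H,E,F,C,D,B]
After op 7 (swap(0, 7)): offset=7, physical=[g,H,E,F,C,G,B,D,I], logical=[D,I,g,H,E,F,C,G,B]

Answer: D,I,g,H,E,F,C,G,B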